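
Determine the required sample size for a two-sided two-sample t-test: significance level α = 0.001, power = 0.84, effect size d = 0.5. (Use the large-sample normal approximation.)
n = 147 per group

Sample size formula (two-sample t-test, normal approximation):
n = 2 · ((z_{α/2} + z_β) / d)²

z_{α/2} = 3.291 (for α = 0.001, two-sided)
z_β = 0.994 (for power = 0.84)
d = 0.5

n = 2 · ((3.291 + 0.994) / 0.5)²
n = 2 · (8.570)²
n ≈ 146.89
Round up to the next whole number: n = 147 per group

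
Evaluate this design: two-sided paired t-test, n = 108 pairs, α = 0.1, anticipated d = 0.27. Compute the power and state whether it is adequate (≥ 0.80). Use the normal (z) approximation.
Power ≈ 0.88; the study is adequately powered (power ≥ 0.80)

Power calculation (paired t-test, normal approximation):
z_β = d · √n - z_{α/2}
z_β = 0.27 · √108 - 1.645
z_β = 0.27 · 10.392 - 1.645
z_β = 1.161

Power = Φ(z_β) = Φ(1.161) ≈ 0.877

Effect size d = 0.27 is small by Cohen's convention (0.2/0.5/0.8).

Threshold: power ≥ 0.80 is conventionally adequate.
Power ≈ 0.88 → the study is adequately powered (power ≥ 0.80).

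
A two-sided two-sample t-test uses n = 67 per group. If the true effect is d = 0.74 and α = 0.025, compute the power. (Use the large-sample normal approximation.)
Power ≈ 0.98

Power calculation (two-sample t-test, normal approximation):
z_β = d · √(n/2) - z_{α/2}
z_β = 0.74 · √(67/2) - 2.241
z_β = 0.74 · 5.788 - 2.241
z_β = 2.042

Power = Φ(z_β) = Φ(2.042) ≈ 0.979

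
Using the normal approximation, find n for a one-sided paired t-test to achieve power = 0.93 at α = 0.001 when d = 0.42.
n = 119 pairs

Sample size formula (paired t-test, normal approximation):
n = ((z_α + z_β) / d)²

z_α = 3.090 (for α = 0.001, one-sided)
z_β = 1.476 (for power = 0.93)
d = 0.42

n = ((3.090 + 1.476) / 0.42)²
n = (10.871)²
n ≈ 118.18
Round up to the next whole number: n = 119 pairs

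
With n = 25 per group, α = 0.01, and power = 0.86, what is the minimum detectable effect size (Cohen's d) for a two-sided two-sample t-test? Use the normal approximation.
d ≈ 1.03

Minimum detectable effect (two-sample t-test, normal approximation):
d = (z_{α/2} + z_β) / √(n/2)
d = (2.576 + 1.080) / √(25/2)
d = 3.656 / 3.536
d ≈ 1.03

By Cohen's convention (0.2 small / 0.5 medium / 0.8 large): large effect.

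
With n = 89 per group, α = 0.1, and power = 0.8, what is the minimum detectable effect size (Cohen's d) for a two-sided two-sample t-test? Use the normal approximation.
d ≈ 0.37

Minimum detectable effect (two-sample t-test, normal approximation):
d = (z_{α/2} + z_β) / √(n/2)
d = (1.645 + 0.842) / √(89/2)
d = 2.486 / 6.671
d ≈ 0.37

By Cohen's convention (0.2 small / 0.5 medium / 0.8 large): small effect.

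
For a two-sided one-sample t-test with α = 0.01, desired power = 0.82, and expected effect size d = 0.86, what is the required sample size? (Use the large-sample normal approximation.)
n = 17

Sample size formula (one-sample t-test, normal approximation):
n = ((z_{α/2} + z_β) / d)²

z_{α/2} = 2.576 (for α = 0.01, two-sided)
z_β = 0.915 (for power = 0.82)
d = 0.86

n = ((2.576 + 0.915) / 0.86)²
n = (4.059)²
n ≈ 16.48
Round up to the next whole number: n = 17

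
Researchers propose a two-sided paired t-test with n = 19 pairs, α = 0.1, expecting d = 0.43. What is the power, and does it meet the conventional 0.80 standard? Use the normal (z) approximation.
Power ≈ 0.59; the study is underpowered (power < 0.80)

Power calculation (paired t-test, normal approximation):
z_β = d · √n - z_{α/2}
z_β = 0.43 · √19 - 1.645
z_β = 0.43 · 4.359 - 1.645
z_β = 0.229

Power = Φ(z_β) = Φ(0.229) ≈ 0.591

Effect size d = 0.43 is small by Cohen's convention (0.2/0.5/0.8).

Threshold: power ≥ 0.80 is conventionally adequate.
Power ≈ 0.59 → the study is underpowered (power < 0.80).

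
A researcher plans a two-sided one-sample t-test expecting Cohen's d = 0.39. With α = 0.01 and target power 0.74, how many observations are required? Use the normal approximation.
n = 69

Sample size formula (one-sample t-test, normal approximation):
n = ((z_{α/2} + z_β) / d)²

z_{α/2} = 2.576 (for α = 0.01, two-sided)
z_β = 0.643 (for power = 0.74)
d = 0.39

n = ((2.576 + 0.643) / 0.39)²
n = (8.254)²
n ≈ 68.13
Round up to the next whole number: n = 69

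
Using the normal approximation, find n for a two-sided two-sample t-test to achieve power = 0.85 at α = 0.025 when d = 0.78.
n = 36 per group

Sample size formula (two-sample t-test, normal approximation):
n = 2 · ((z_{α/2} + z_β) / d)²

z_{α/2} = 2.241 (for α = 0.025, two-sided)
z_β = 1.036 (for power = 0.85)
d = 0.78

n = 2 · ((2.241 + 1.036) / 0.78)²
n = 2 · (4.201)²
n ≈ 35.30
Round up to the next whole number: n = 36 per group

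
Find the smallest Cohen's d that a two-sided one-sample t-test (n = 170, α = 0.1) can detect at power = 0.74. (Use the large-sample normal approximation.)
d ≈ 0.18

Minimum detectable effect (one-sample t-test, normal approximation):
d = (z_{α/2} + z_β) / √n
d = (1.645 + 0.643) / √170
d = 2.288 / 13.038
d ≈ 0.18

By Cohen's convention (0.2 small / 0.5 medium / 0.8 large): very small effect.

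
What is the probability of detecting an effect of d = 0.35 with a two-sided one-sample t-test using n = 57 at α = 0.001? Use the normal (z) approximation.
Power ≈ 0.26

Power calculation (one-sample t-test, normal approximation):
z_β = d · √n - z_{α/2}
z_β = 0.35 · √57 - 3.291
z_β = 0.35 · 7.550 - 3.291
z_β = -0.648

Power = Φ(z_β) = Φ(-0.648) ≈ 0.258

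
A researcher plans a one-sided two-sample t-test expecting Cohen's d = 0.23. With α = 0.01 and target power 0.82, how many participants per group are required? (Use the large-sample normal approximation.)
n = 398 per group

Sample size formula (two-sample t-test, normal approximation):
n = 2 · ((z_α + z_β) / d)²

z_α = 2.326 (for α = 0.01, one-sided)
z_β = 0.915 (for power = 0.82)
d = 0.23

n = 2 · ((2.326 + 0.915) / 0.23)²
n = 2 · (14.091)²
n ≈ 397.11
Round up to the next whole number: n = 398 per group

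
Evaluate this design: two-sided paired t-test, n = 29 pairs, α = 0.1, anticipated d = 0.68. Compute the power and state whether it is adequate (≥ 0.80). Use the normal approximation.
Power ≈ 0.98; the study is adequately powered (power ≥ 0.80)

Power calculation (paired t-test, normal approximation):
z_β = d · √n - z_{α/2}
z_β = 0.68 · √29 - 1.645
z_β = 0.68 · 5.385 - 1.645
z_β = 2.017

Power = Φ(z_β) = Φ(2.017) ≈ 0.978

Effect size d = 0.68 is medium by Cohen's convention (0.2/0.5/0.8).

Threshold: power ≥ 0.80 is conventionally adequate.
Power ≈ 0.98 → the study is adequately powered (power ≥ 0.80).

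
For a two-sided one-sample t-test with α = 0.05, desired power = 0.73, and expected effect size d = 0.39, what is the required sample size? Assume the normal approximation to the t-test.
n = 44

Sample size formula (one-sample t-test, normal approximation):
n = ((z_{α/2} + z_β) / d)²

z_{α/2} = 1.960 (for α = 0.05, two-sided)
z_β = 0.613 (for power = 0.73)
d = 0.39

n = ((1.960 + 0.613) / 0.39)²
n = (6.597)²
n ≈ 43.52
Round up to the next whole number: n = 44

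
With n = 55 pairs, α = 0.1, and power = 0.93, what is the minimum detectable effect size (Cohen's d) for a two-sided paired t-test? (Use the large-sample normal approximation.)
d ≈ 0.42

Minimum detectable effect (paired t-test, normal approximation):
d = (z_{α/2} + z_β) / √n
d = (1.645 + 1.476) / √55
d = 3.121 / 7.416
d ≈ 0.42

By Cohen's convention (0.2 small / 0.5 medium / 0.8 large): small effect.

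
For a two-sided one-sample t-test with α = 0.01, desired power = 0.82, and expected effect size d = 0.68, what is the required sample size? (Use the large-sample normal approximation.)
n = 27

Sample size formula (one-sample t-test, normal approximation):
n = ((z_{α/2} + z_β) / d)²

z_{α/2} = 2.576 (for α = 0.01, two-sided)
z_β = 0.915 (for power = 0.82)
d = 0.68

n = ((2.576 + 0.915) / 0.68)²
n = (5.134)²
n ≈ 26.36
Round up to the next whole number: n = 27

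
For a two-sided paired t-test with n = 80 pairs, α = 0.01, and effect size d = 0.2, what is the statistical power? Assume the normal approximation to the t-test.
Power ≈ 0.22

Power calculation (paired t-test, normal approximation):
z_β = d · √n - z_{α/2}
z_β = 0.2 · √80 - 2.576
z_β = 0.2 · 8.944 - 2.576
z_β = -0.787

Power = Φ(z_β) = Φ(-0.787) ≈ 0.216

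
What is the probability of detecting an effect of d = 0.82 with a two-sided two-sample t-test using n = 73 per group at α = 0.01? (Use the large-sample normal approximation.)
Power ≈ 0.99

Power calculation (two-sample t-test, normal approximation):
z_β = d · √(n/2) - z_{α/2}
z_β = 0.82 · √(73/2) - 2.576
z_β = 0.82 · 6.042 - 2.576
z_β = 2.378

Power = Φ(z_β) = Φ(2.378) ≈ 0.991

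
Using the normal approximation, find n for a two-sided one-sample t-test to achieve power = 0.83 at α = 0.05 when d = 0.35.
n = 70

Sample size formula (one-sample t-test, normal approximation):
n = ((z_{α/2} + z_β) / d)²

z_{α/2} = 1.960 (for α = 0.05, two-sided)
z_β = 0.954 (for power = 0.83)
d = 0.35

n = ((1.960 + 0.954) / 0.35)²
n = (8.326)²
n ≈ 69.32
Round up to the next whole number: n = 70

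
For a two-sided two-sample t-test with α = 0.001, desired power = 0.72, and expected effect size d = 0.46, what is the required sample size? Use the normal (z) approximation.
n = 142 per group

Sample size formula (two-sample t-test, normal approximation):
n = 2 · ((z_{α/2} + z_β) / d)²

z_{α/2} = 3.291 (for α = 0.001, two-sided)
z_β = 0.583 (for power = 0.72)
d = 0.46

n = 2 · ((3.291 + 0.583) / 0.46)²
n = 2 · (8.422)²
n ≈ 141.86
Round up to the next whole number: n = 142 per group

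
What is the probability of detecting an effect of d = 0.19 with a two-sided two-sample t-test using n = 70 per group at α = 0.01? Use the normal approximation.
Power ≈ 0.07

Power calculation (two-sample t-test, normal approximation):
z_β = d · √(n/2) - z_{α/2}
z_β = 0.19 · √(70/2) - 2.576
z_β = 0.19 · 5.916 - 2.576
z_β = -1.452

Power = Φ(z_β) = Φ(-1.452) ≈ 0.073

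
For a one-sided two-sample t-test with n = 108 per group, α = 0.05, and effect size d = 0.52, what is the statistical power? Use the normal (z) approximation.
Power ≈ 0.99

Power calculation (two-sample t-test, normal approximation):
z_β = d · √(n/2) - z_α
z_β = 0.52 · √(108/2) - 1.645
z_β = 0.52 · 7.348 - 1.645
z_β = 2.176

Power = Φ(z_β) = Φ(2.176) ≈ 0.985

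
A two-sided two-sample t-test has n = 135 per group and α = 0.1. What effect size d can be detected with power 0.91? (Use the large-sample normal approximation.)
d ≈ 0.36

Minimum detectable effect (two-sample t-test, normal approximation):
d = (z_{α/2} + z_β) / √(n/2)
d = (1.645 + 1.341) / √(135/2)
d = 2.986 / 8.216
d ≈ 0.36

By Cohen's convention (0.2 small / 0.5 medium / 0.8 large): small effect.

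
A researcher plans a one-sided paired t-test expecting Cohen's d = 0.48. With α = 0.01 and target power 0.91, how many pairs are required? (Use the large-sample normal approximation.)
n = 59 pairs

Sample size formula (paired t-test, normal approximation):
n = ((z_α + z_β) / d)²

z_α = 2.326 (for α = 0.01, one-sided)
z_β = 1.341 (for power = 0.91)
d = 0.48

n = ((2.326 + 1.341) / 0.48)²
n = (7.640)²
n ≈ 58.37
Round up to the next whole number: n = 59 pairs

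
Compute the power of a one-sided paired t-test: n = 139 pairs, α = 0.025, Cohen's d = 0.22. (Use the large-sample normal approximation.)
Power ≈ 0.74

Power calculation (paired t-test, normal approximation):
z_β = d · √n - z_α
z_β = 0.22 · √139 - 1.960
z_β = 0.22 · 11.790 - 1.960
z_β = 0.634

Power = Φ(z_β) = Φ(0.634) ≈ 0.737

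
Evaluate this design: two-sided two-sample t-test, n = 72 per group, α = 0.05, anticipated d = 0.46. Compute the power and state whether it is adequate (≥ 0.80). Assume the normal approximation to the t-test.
Power ≈ 0.79; the study is underpowered (power < 0.80)

Power calculation (two-sample t-test, normal approximation):
z_β = d · √(n/2) - z_{α/2}
z_β = 0.46 · √(72/2) - 1.960
z_β = 0.46 · 6.000 - 1.960
z_β = 0.800

Power = Φ(z_β) = Φ(0.800) ≈ 0.788

Effect size d = 0.46 is small by Cohen's convention (0.2/0.5/0.8).

Threshold: power ≥ 0.80 is conventionally adequate.
Power ≈ 0.79 → the study is underpowered (power < 0.80).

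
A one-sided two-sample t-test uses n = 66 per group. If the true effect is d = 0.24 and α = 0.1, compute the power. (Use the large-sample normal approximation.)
Power ≈ 0.54

Power calculation (two-sample t-test, normal approximation):
z_β = d · √(n/2) - z_α
z_β = 0.24 · √(66/2) - 1.282
z_β = 0.24 · 5.745 - 1.282
z_β = 0.097

Power = Φ(z_β) = Φ(0.097) ≈ 0.539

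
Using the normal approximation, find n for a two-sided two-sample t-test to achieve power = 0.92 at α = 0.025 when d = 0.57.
n = 82 per group

Sample size formula (two-sample t-test, normal approximation):
n = 2 · ((z_{α/2} + z_β) / d)²

z_{α/2} = 2.241 (for α = 0.025, two-sided)
z_β = 1.405 (for power = 0.92)
d = 0.57

n = 2 · ((2.241 + 1.405) / 0.57)²
n = 2 · (6.396)²
n ≈ 81.82
Round up to the next whole number: n = 82 per group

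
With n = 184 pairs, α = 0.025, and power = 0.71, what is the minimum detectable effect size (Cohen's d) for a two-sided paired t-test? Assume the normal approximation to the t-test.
d ≈ 0.21

Minimum detectable effect (paired t-test, normal approximation):
d = (z_{α/2} + z_β) / √n
d = (2.241 + 0.553) / √184
d = 2.795 / 13.565
d ≈ 0.21

By Cohen's convention (0.2 small / 0.5 medium / 0.8 large): small effect.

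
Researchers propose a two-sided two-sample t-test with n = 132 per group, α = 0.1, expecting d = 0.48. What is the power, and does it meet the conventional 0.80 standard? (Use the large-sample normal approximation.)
Power ≈ 0.99; the study is adequately powered (power ≥ 0.80)

Power calculation (two-sample t-test, normal approximation):
z_β = d · √(n/2) - z_{α/2}
z_β = 0.48 · √(132/2) - 1.645
z_β = 0.48 · 8.124 - 1.645
z_β = 2.255

Power = Φ(z_β) = Φ(2.255) ≈ 0.988

Effect size d = 0.48 is small by Cohen's convention (0.2/0.5/0.8).

Threshold: power ≥ 0.80 is conventionally adequate.
Power ≈ 0.99 → the study is adequately powered (power ≥ 0.80).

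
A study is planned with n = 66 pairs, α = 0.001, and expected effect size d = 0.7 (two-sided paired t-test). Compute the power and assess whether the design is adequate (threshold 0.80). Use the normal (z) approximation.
Power ≈ 0.99; the study is adequately powered (power ≥ 0.80)

Power calculation (paired t-test, normal approximation):
z_β = d · √n - z_{α/2}
z_β = 0.7 · √66 - 3.291
z_β = 0.7 · 8.124 - 3.291
z_β = 2.396

Power = Φ(z_β) = Φ(2.396) ≈ 0.992

Effect size d = 0.7 is medium by Cohen's convention (0.2/0.5/0.8).

Threshold: power ≥ 0.80 is conventionally adequate.
Power ≈ 0.99 → the study is adequately powered (power ≥ 0.80).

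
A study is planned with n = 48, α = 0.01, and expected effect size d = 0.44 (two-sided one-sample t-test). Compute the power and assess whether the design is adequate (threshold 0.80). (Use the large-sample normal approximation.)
Power ≈ 0.68; the study is underpowered (power < 0.80)

Power calculation (one-sample t-test, normal approximation):
z_β = d · √n - z_{α/2}
z_β = 0.44 · √48 - 2.576
z_β = 0.44 · 6.928 - 2.576
z_β = 0.473

Power = Φ(z_β) = Φ(0.473) ≈ 0.682

Effect size d = 0.44 is small by Cohen's convention (0.2/0.5/0.8).

Threshold: power ≥ 0.80 is conventionally adequate.
Power ≈ 0.68 → the study is underpowered (power < 0.80).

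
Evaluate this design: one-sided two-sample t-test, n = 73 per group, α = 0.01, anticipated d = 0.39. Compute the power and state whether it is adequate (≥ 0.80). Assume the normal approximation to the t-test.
Power ≈ 0.51; the study is underpowered (power < 0.80)

Power calculation (two-sample t-test, normal approximation):
z_β = d · √(n/2) - z_α
z_β = 0.39 · √(73/2) - 2.326
z_β = 0.39 · 6.042 - 2.326
z_β = 0.030

Power = Φ(z_β) = Φ(0.030) ≈ 0.512

Effect size d = 0.39 is small by Cohen's convention (0.2/0.5/0.8).

Threshold: power ≥ 0.80 is conventionally adequate.
Power ≈ 0.51 → the study is underpowered (power < 0.80).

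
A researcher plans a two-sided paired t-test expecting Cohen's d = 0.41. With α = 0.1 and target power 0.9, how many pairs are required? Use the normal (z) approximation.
n = 51 pairs

Sample size formula (paired t-test, normal approximation):
n = ((z_{α/2} + z_β) / d)²

z_{α/2} = 1.645 (for α = 0.1, two-sided)
z_β = 1.282 (for power = 0.9)
d = 0.41

n = ((1.645 + 1.282) / 0.41)²
n = (7.139)²
n ≈ 50.97
Round up to the next whole number: n = 51 pairs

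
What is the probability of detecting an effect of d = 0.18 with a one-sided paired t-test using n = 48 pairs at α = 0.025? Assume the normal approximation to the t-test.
Power ≈ 0.24

Power calculation (paired t-test, normal approximation):
z_β = d · √n - z_α
z_β = 0.18 · √48 - 1.960
z_β = 0.18 · 6.928 - 1.960
z_β = -0.713

Power = Φ(z_β) = Φ(-0.713) ≈ 0.238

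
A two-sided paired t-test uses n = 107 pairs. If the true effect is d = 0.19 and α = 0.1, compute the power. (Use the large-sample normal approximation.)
Power ≈ 0.63

Power calculation (paired t-test, normal approximation):
z_β = d · √n - z_{α/2}
z_β = 0.19 · √107 - 1.645
z_β = 0.19 · 10.344 - 1.645
z_β = 0.321

Power = Φ(z_β) = Φ(0.321) ≈ 0.626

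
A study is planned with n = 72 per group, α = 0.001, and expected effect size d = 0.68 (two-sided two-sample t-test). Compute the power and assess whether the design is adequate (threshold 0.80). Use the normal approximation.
Power ≈ 0.79; the study is underpowered (power < 0.80)

Power calculation (two-sample t-test, normal approximation):
z_β = d · √(n/2) - z_{α/2}
z_β = 0.68 · √(72/2) - 3.291
z_β = 0.68 · 6.000 - 3.291
z_β = 0.789

Power = Φ(z_β) = Φ(0.789) ≈ 0.785

Effect size d = 0.68 is medium by Cohen's convention (0.2/0.5/0.8).

Threshold: power ≥ 0.80 is conventionally adequate.
Power ≈ 0.79 → the study is underpowered (power < 0.80).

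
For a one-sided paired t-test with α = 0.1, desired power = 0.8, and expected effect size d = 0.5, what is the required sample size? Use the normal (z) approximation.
n = 19 pairs

Sample size formula (paired t-test, normal approximation):
n = ((z_α + z_β) / d)²

z_α = 1.282 (for α = 0.1, one-sided)
z_β = 0.842 (for power = 0.8)
d = 0.5

n = ((1.282 + 0.842) / 0.5)²
n = (4.248)²
n ≈ 18.05
Round up to the next whole number: n = 19 pairs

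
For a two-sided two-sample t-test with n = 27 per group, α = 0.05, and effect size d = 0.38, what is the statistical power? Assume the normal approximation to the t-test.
Power ≈ 0.29

Power calculation (two-sample t-test, normal approximation):
z_β = d · √(n/2) - z_{α/2}
z_β = 0.38 · √(27/2) - 1.960
z_β = 0.38 · 3.674 - 1.960
z_β = -0.564

Power = Φ(z_β) = Φ(-0.564) ≈ 0.286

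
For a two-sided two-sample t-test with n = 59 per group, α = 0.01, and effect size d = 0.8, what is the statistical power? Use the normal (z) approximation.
Power ≈ 0.96

Power calculation (two-sample t-test, normal approximation):
z_β = d · √(n/2) - z_{α/2}
z_β = 0.8 · √(59/2) - 2.576
z_β = 0.8 · 5.431 - 2.576
z_β = 1.769

Power = Φ(z_β) = Φ(1.769) ≈ 0.962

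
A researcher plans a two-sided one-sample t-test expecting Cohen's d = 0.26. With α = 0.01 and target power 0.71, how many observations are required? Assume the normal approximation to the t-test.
n = 145

Sample size formula (one-sample t-test, normal approximation):
n = ((z_{α/2} + z_β) / d)²

z_{α/2} = 2.576 (for α = 0.01, two-sided)
z_β = 0.553 (for power = 0.71)
d = 0.26

n = ((2.576 + 0.553) / 0.26)²
n = (12.035)²
n ≈ 144.84
Round up to the next whole number: n = 145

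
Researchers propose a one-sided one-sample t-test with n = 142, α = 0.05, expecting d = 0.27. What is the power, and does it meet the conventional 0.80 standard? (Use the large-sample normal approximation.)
Power ≈ 0.94; the study is adequately powered (power ≥ 0.80)

Power calculation (one-sample t-test, normal approximation):
z_β = d · √n - z_α
z_β = 0.27 · √142 - 1.645
z_β = 0.27 · 11.916 - 1.645
z_β = 1.573

Power = Φ(z_β) = Φ(1.573) ≈ 0.942

Effect size d = 0.27 is small by Cohen's convention (0.2/0.5/0.8).

Threshold: power ≥ 0.80 is conventionally adequate.
Power ≈ 0.94 → the study is adequately powered (power ≥ 0.80).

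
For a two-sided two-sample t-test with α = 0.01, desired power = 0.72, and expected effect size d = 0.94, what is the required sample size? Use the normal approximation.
n = 23 per group

Sample size formula (two-sample t-test, normal approximation):
n = 2 · ((z_{α/2} + z_β) / d)²

z_{α/2} = 2.576 (for α = 0.01, two-sided)
z_β = 0.583 (for power = 0.72)
d = 0.94

n = 2 · ((2.576 + 0.583) / 0.94)²
n = 2 · (3.361)²
n ≈ 22.59
Round up to the next whole number: n = 23 per group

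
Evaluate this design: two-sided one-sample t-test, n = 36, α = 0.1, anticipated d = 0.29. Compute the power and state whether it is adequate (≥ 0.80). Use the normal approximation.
Power ≈ 0.54; the study is underpowered (power < 0.80)

Power calculation (one-sample t-test, normal approximation):
z_β = d · √n - z_{α/2}
z_β = 0.29 · √36 - 1.645
z_β = 0.29 · 6.000 - 1.645
z_β = 0.095

Power = Φ(z_β) = Φ(0.095) ≈ 0.538

Effect size d = 0.29 is small by Cohen's convention (0.2/0.5/0.8).

Threshold: power ≥ 0.80 is conventionally adequate.
Power ≈ 0.54 → the study is underpowered (power < 0.80).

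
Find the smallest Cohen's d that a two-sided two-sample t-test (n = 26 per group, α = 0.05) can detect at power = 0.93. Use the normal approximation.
d ≈ 0.95

Minimum detectable effect (two-sample t-test, normal approximation):
d = (z_{α/2} + z_β) / √(n/2)
d = (1.960 + 1.476) / √(26/2)
d = 3.436 / 3.606
d ≈ 0.95

By Cohen's convention (0.2 small / 0.5 medium / 0.8 large): large effect.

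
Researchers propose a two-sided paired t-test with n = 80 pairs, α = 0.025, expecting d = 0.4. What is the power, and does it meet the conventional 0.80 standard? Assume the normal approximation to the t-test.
Power ≈ 0.91; the study is adequately powered (power ≥ 0.80)

Power calculation (paired t-test, normal approximation):
z_β = d · √n - z_{α/2}
z_β = 0.4 · √80 - 2.241
z_β = 0.4 · 8.944 - 2.241
z_β = 1.336

Power = Φ(z_β) = Φ(1.336) ≈ 0.909

Effect size d = 0.4 is small by Cohen's convention (0.2/0.5/0.8).

Threshold: power ≥ 0.80 is conventionally adequate.
Power ≈ 0.91 → the study is adequately powered (power ≥ 0.80).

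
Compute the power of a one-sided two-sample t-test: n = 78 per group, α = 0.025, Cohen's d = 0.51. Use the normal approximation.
Power ≈ 0.89

Power calculation (two-sample t-test, normal approximation):
z_β = d · √(n/2) - z_α
z_β = 0.51 · √(78/2) - 1.960
z_β = 0.51 · 6.245 - 1.960
z_β = 1.225

Power = Φ(z_β) = Φ(1.225) ≈ 0.890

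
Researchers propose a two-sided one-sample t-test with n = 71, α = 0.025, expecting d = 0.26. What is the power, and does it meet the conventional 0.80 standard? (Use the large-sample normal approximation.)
Power ≈ 0.48; the study is underpowered (power < 0.80)

Power calculation (one-sample t-test, normal approximation):
z_β = d · √n - z_{α/2}
z_β = 0.26 · √71 - 2.241
z_β = 0.26 · 8.426 - 2.241
z_β = -0.051

Power = Φ(z_β) = Φ(-0.051) ≈ 0.480

Effect size d = 0.26 is small by Cohen's convention (0.2/0.5/0.8).

Threshold: power ≥ 0.80 is conventionally adequate.
Power ≈ 0.48 → the study is underpowered (power < 0.80).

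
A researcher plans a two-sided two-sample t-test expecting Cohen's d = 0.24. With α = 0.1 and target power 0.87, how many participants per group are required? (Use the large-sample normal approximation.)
n = 267 per group

Sample size formula (two-sample t-test, normal approximation):
n = 2 · ((z_{α/2} + z_β) / d)²

z_{α/2} = 1.645 (for α = 0.1, two-sided)
z_β = 1.126 (for power = 0.87)
d = 0.24

n = 2 · ((1.645 + 1.126) / 0.24)²
n = 2 · (11.546)²
n ≈ 266.62
Round up to the next whole number: n = 267 per group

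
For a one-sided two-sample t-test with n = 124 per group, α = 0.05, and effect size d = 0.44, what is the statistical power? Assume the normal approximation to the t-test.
Power ≈ 0.97

Power calculation (two-sample t-test, normal approximation):
z_β = d · √(n/2) - z_α
z_β = 0.44 · √(124/2) - 1.645
z_β = 0.44 · 7.874 - 1.645
z_β = 1.820

Power = Φ(z_β) = Φ(1.820) ≈ 0.966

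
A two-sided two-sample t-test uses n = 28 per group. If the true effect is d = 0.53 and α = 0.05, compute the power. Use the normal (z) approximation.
Power ≈ 0.51

Power calculation (two-sample t-test, normal approximation):
z_β = d · √(n/2) - z_{α/2}
z_β = 0.53 · √(28/2) - 1.960
z_β = 0.53 · 3.742 - 1.960
z_β = 0.023

Power = Φ(z_β) = Φ(0.023) ≈ 0.509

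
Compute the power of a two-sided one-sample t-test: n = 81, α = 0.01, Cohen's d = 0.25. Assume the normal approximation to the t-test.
Power ≈ 0.37

Power calculation (one-sample t-test, normal approximation):
z_β = d · √n - z_{α/2}
z_β = 0.25 · √81 - 2.576
z_β = 0.25 · 9.000 - 2.576
z_β = -0.326

Power = Φ(z_β) = Φ(-0.326) ≈ 0.372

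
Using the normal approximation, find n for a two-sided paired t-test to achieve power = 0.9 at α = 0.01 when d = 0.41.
n = 89 pairs

Sample size formula (paired t-test, normal approximation):
n = ((z_{α/2} + z_β) / d)²

z_{α/2} = 2.576 (for α = 0.01, two-sided)
z_β = 1.282 (for power = 0.9)
d = 0.41

n = ((2.576 + 1.282) / 0.41)²
n = (9.410)²
n ≈ 88.55
Round up to the next whole number: n = 89 pairs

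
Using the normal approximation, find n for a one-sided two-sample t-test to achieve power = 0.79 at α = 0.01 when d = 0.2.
n = 491 per group

Sample size formula (two-sample t-test, normal approximation):
n = 2 · ((z_α + z_β) / d)²

z_α = 2.326 (for α = 0.01, one-sided)
z_β = 0.806 (for power = 0.79)
d = 0.2

n = 2 · ((2.326 + 0.806) / 0.2)²
n = 2 · (15.660)²
n ≈ 490.47
Round up to the next whole number: n = 491 per group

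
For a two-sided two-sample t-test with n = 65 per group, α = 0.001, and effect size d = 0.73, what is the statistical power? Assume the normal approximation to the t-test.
Power ≈ 0.81

Power calculation (two-sample t-test, normal approximation):
z_β = d · √(n/2) - z_{α/2}
z_β = 0.73 · √(65/2) - 3.291
z_β = 0.73 · 5.701 - 3.291
z_β = 0.871

Power = Φ(z_β) = Φ(0.871) ≈ 0.808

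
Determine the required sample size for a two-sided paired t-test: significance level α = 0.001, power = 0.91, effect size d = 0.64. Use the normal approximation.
n = 53 pairs

Sample size formula (paired t-test, normal approximation):
n = ((z_{α/2} + z_β) / d)²

z_{α/2} = 3.291 (for α = 0.001, two-sided)
z_β = 1.341 (for power = 0.91)
d = 0.64

n = ((3.291 + 1.341) / 0.64)²
n = (7.238)²
n ≈ 52.39
Round up to the next whole number: n = 53 pairs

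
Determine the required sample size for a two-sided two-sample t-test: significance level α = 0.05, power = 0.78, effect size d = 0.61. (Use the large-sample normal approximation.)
n = 41 per group

Sample size formula (two-sample t-test, normal approximation):
n = 2 · ((z_{α/2} + z_β) / d)²

z_{α/2} = 1.960 (for α = 0.05, two-sided)
z_β = 0.772 (for power = 0.78)
d = 0.61

n = 2 · ((1.960 + 0.772) / 0.61)²
n = 2 · (4.479)²
n ≈ 40.12
Round up to the next whole number: n = 41 per group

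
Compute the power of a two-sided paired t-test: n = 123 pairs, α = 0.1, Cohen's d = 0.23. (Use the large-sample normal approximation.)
Power ≈ 0.82

Power calculation (paired t-test, normal approximation):
z_β = d · √n - z_{α/2}
z_β = 0.23 · √123 - 1.645
z_β = 0.23 · 11.091 - 1.645
z_β = 0.906

Power = Φ(z_β) = Φ(0.906) ≈ 0.818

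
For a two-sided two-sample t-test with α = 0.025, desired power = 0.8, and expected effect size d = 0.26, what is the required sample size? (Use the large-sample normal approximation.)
n = 282 per group

Sample size formula (two-sample t-test, normal approximation):
n = 2 · ((z_{α/2} + z_β) / d)²

z_{α/2} = 2.241 (for α = 0.025, two-sided)
z_β = 0.842 (for power = 0.8)
d = 0.26

n = 2 · ((2.241 + 0.842) / 0.26)²
n = 2 · (11.858)²
n ≈ 281.22
Round up to the next whole number: n = 282 per group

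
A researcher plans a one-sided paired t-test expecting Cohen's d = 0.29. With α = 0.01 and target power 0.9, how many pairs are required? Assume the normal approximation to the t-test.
n = 155 pairs

Sample size formula (paired t-test, normal approximation):
n = ((z_α + z_β) / d)²

z_α = 2.326 (for α = 0.01, one-sided)
z_β = 1.282 (for power = 0.9)
d = 0.29

n = ((2.326 + 1.282) / 0.29)²
n = (12.441)²
n ≈ 154.78
Round up to the next whole number: n = 155 pairs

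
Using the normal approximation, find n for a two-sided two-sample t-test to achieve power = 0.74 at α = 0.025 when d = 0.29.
n = 198 per group

Sample size formula (two-sample t-test, normal approximation):
n = 2 · ((z_{α/2} + z_β) / d)²

z_{α/2} = 2.241 (for α = 0.025, two-sided)
z_β = 0.643 (for power = 0.74)
d = 0.29

n = 2 · ((2.241 + 0.643) / 0.29)²
n = 2 · (9.945)²
n ≈ 197.81
Round up to the next whole number: n = 198 per group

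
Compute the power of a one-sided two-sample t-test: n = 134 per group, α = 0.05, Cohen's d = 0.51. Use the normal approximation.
Power ≈ 0.99

Power calculation (two-sample t-test, normal approximation):
z_β = d · √(n/2) - z_α
z_β = 0.51 · √(134/2) - 1.645
z_β = 0.51 · 8.185 - 1.645
z_β = 2.530

Power = Φ(z_β) = Φ(2.530) ≈ 0.994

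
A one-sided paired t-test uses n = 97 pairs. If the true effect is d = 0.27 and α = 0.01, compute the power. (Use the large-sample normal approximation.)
Power ≈ 0.63

Power calculation (paired t-test, normal approximation):
z_β = d · √n - z_α
z_β = 0.27 · √97 - 2.326
z_β = 0.27 · 9.849 - 2.326
z_β = 0.333

Power = Φ(z_β) = Φ(0.333) ≈ 0.630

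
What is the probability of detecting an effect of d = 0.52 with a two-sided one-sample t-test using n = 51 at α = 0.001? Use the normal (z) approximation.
Power ≈ 0.66

Power calculation (one-sample t-test, normal approximation):
z_β = d · √n - z_{α/2}
z_β = 0.52 · √51 - 3.291
z_β = 0.52 · 7.141 - 3.291
z_β = 0.423

Power = Φ(z_β) = Φ(0.423) ≈ 0.664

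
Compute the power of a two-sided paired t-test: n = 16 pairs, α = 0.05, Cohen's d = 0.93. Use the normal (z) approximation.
Power ≈ 0.96

Power calculation (paired t-test, normal approximation):
z_β = d · √n - z_{α/2}
z_β = 0.93 · √16 - 1.960
z_β = 0.93 · 4.000 - 1.960
z_β = 1.760

Power = Φ(z_β) = Φ(1.760) ≈ 0.961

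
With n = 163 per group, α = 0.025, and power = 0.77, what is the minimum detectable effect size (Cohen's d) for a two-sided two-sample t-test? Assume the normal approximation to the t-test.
d ≈ 0.33

Minimum detectable effect (two-sample t-test, normal approximation):
d = (z_{α/2} + z_β) / √(n/2)
d = (2.241 + 0.739) / √(163/2)
d = 2.980 / 9.028
d ≈ 0.33

By Cohen's convention (0.2 small / 0.5 medium / 0.8 large): small effect.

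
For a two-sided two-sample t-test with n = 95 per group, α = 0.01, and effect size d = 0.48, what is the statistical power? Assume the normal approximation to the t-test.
Power ≈ 0.77

Power calculation (two-sample t-test, normal approximation):
z_β = d · √(n/2) - z_{α/2}
z_β = 0.48 · √(95/2) - 2.576
z_β = 0.48 · 6.892 - 2.576
z_β = 0.732

Power = Φ(z_β) = Φ(0.732) ≈ 0.768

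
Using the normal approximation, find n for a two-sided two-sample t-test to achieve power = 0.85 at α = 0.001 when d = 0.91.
n = 46 per group

Sample size formula (two-sample t-test, normal approximation):
n = 2 · ((z_{α/2} + z_β) / d)²

z_{α/2} = 3.291 (for α = 0.001, two-sided)
z_β = 1.036 (for power = 0.85)
d = 0.91

n = 2 · ((3.291 + 1.036) / 0.91)²
n = 2 · (4.755)²
n ≈ 45.22
Round up to the next whole number: n = 46 per group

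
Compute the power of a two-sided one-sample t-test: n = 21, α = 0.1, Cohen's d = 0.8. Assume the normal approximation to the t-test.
Power ≈ 0.98

Power calculation (one-sample t-test, normal approximation):
z_β = d · √n - z_{α/2}
z_β = 0.8 · √21 - 1.645
z_β = 0.8 · 4.583 - 1.645
z_β = 2.021

Power = Φ(z_β) = Φ(2.021) ≈ 0.978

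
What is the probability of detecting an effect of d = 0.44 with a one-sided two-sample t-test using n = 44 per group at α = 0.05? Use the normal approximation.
Power ≈ 0.66

Power calculation (two-sample t-test, normal approximation):
z_β = d · √(n/2) - z_α
z_β = 0.44 · √(44/2) - 1.645
z_β = 0.44 · 4.690 - 1.645
z_β = 0.419

Power = Φ(z_β) = Φ(0.419) ≈ 0.662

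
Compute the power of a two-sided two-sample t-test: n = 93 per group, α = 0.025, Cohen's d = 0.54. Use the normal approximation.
Power ≈ 0.93

Power calculation (two-sample t-test, normal approximation):
z_β = d · √(n/2) - z_{α/2}
z_β = 0.54 · √(93/2) - 2.241
z_β = 0.54 · 6.819 - 2.241
z_β = 1.441

Power = Φ(z_β) = Φ(1.441) ≈ 0.925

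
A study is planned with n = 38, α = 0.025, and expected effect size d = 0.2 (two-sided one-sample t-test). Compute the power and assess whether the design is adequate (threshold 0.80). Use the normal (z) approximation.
Power ≈ 0.16; the study is underpowered (power < 0.80)

Power calculation (one-sample t-test, normal approximation):
z_β = d · √n - z_{α/2}
z_β = 0.2 · √38 - 2.241
z_β = 0.2 · 6.164 - 2.241
z_β = -1.009

Power = Φ(z_β) = Φ(-1.009) ≈ 0.157

Effect size d = 0.2 is small by Cohen's convention (0.2/0.5/0.8).

Threshold: power ≥ 0.80 is conventionally adequate.
Power ≈ 0.16 → the study is underpowered (power < 0.80).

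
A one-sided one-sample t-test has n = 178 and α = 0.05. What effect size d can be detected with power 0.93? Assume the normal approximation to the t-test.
d ≈ 0.23

Minimum detectable effect (one-sample t-test, normal approximation):
d = (z_α + z_β) / √n
d = (1.645 + 1.476) / √178
d = 3.121 / 13.342
d ≈ 0.23

By Cohen's convention (0.2 small / 0.5 medium / 0.8 large): small effect.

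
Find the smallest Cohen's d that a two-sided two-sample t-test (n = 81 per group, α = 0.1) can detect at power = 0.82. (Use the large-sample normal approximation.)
d ≈ 0.40

Minimum detectable effect (two-sample t-test, normal approximation):
d = (z_{α/2} + z_β) / √(n/2)
d = (1.645 + 0.915) / √(81/2)
d = 2.560 / 6.364
d ≈ 0.40

By Cohen's convention (0.2 small / 0.5 medium / 0.8 large): small effect.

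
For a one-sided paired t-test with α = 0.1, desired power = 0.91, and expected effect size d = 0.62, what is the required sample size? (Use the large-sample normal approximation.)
n = 18 pairs

Sample size formula (paired t-test, normal approximation):
n = ((z_α + z_β) / d)²

z_α = 1.282 (for α = 0.1, one-sided)
z_β = 1.341 (for power = 0.91)
d = 0.62

n = ((1.282 + 1.341) / 0.62)²
n = (4.231)²
n ≈ 17.90
Round up to the next whole number: n = 18 pairs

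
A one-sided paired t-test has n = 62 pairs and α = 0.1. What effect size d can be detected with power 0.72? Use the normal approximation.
d ≈ 0.24

Minimum detectable effect (paired t-test, normal approximation):
d = (z_α + z_β) / √n
d = (1.282 + 0.583) / √62
d = 1.864 / 7.874
d ≈ 0.24

By Cohen's convention (0.2 small / 0.5 medium / 0.8 large): small effect.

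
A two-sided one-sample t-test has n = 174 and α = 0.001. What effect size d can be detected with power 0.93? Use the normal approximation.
d ≈ 0.36

Minimum detectable effect (one-sample t-test, normal approximation):
d = (z_{α/2} + z_β) / √n
d = (3.291 + 1.476) / √174
d = 4.766 / 13.191
d ≈ 0.36

By Cohen's convention (0.2 small / 0.5 medium / 0.8 large): small effect.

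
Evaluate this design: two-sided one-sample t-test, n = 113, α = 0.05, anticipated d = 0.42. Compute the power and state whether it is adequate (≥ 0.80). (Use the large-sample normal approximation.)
Power ≈ 0.99; the study is adequately powered (power ≥ 0.80)

Power calculation (one-sample t-test, normal approximation):
z_β = d · √n - z_{α/2}
z_β = 0.42 · √113 - 1.960
z_β = 0.42 · 10.630 - 1.960
z_β = 2.505

Power = Φ(z_β) = Φ(2.505) ≈ 0.994

Effect size d = 0.42 is small by Cohen's convention (0.2/0.5/0.8).

Threshold: power ≥ 0.80 is conventionally adequate.
Power ≈ 0.99 → the study is adequately powered (power ≥ 0.80).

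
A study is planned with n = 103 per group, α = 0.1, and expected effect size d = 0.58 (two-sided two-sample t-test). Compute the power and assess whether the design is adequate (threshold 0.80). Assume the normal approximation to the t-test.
Power ≈ 0.99; the study is adequately powered (power ≥ 0.80)

Power calculation (two-sample t-test, normal approximation):
z_β = d · √(n/2) - z_{α/2}
z_β = 0.58 · √(103/2) - 1.645
z_β = 0.58 · 7.176 - 1.645
z_β = 2.517

Power = Φ(z_β) = Φ(2.517) ≈ 0.994

Effect size d = 0.58 is medium by Cohen's convention (0.2/0.5/0.8).

Threshold: power ≥ 0.80 is conventionally adequate.
Power ≈ 0.99 → the study is adequately powered (power ≥ 0.80).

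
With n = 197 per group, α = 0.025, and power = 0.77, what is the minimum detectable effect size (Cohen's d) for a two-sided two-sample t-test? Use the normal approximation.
d ≈ 0.30

Minimum detectable effect (two-sample t-test, normal approximation):
d = (z_{α/2} + z_β) / √(n/2)
d = (2.241 + 0.739) / √(197/2)
d = 2.980 / 9.925
d ≈ 0.30

By Cohen's convention (0.2 small / 0.5 medium / 0.8 large): small effect.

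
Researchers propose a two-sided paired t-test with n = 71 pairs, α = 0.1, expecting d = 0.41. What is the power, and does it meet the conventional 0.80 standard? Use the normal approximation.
Power ≈ 0.96; the study is adequately powered (power ≥ 0.80)

Power calculation (paired t-test, normal approximation):
z_β = d · √n - z_{α/2}
z_β = 0.41 · √71 - 1.645
z_β = 0.41 · 8.426 - 1.645
z_β = 1.810

Power = Φ(z_β) = Φ(1.810) ≈ 0.965

Effect size d = 0.41 is small by Cohen's convention (0.2/0.5/0.8).

Threshold: power ≥ 0.80 is conventionally adequate.
Power ≈ 0.96 → the study is adequately powered (power ≥ 0.80).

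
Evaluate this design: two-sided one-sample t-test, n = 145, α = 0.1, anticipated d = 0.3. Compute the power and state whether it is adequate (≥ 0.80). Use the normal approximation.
Power ≈ 0.98; the study is adequately powered (power ≥ 0.80)

Power calculation (one-sample t-test, normal approximation):
z_β = d · √n - z_{α/2}
z_β = 0.3 · √145 - 1.645
z_β = 0.3 · 12.042 - 1.645
z_β = 1.968

Power = Φ(z_β) = Φ(1.968) ≈ 0.975

Effect size d = 0.3 is small by Cohen's convention (0.2/0.5/0.8).

Threshold: power ≥ 0.80 is conventionally adequate.
Power ≈ 0.98 → the study is adequately powered (power ≥ 0.80).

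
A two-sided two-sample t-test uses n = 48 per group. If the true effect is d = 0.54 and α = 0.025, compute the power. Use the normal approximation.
Power ≈ 0.66

Power calculation (two-sample t-test, normal approximation):
z_β = d · √(n/2) - z_{α/2}
z_β = 0.54 · √(48/2) - 2.241
z_β = 0.54 · 4.899 - 2.241
z_β = 0.404

Power = Φ(z_β) = Φ(0.404) ≈ 0.657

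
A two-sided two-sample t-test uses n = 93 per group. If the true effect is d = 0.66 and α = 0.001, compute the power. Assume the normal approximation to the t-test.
Power ≈ 0.89

Power calculation (two-sample t-test, normal approximation):
z_β = d · √(n/2) - z_{α/2}
z_β = 0.66 · √(93/2) - 3.291
z_β = 0.66 · 6.819 - 3.291
z_β = 1.210

Power = Φ(z_β) = Φ(1.210) ≈ 0.887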